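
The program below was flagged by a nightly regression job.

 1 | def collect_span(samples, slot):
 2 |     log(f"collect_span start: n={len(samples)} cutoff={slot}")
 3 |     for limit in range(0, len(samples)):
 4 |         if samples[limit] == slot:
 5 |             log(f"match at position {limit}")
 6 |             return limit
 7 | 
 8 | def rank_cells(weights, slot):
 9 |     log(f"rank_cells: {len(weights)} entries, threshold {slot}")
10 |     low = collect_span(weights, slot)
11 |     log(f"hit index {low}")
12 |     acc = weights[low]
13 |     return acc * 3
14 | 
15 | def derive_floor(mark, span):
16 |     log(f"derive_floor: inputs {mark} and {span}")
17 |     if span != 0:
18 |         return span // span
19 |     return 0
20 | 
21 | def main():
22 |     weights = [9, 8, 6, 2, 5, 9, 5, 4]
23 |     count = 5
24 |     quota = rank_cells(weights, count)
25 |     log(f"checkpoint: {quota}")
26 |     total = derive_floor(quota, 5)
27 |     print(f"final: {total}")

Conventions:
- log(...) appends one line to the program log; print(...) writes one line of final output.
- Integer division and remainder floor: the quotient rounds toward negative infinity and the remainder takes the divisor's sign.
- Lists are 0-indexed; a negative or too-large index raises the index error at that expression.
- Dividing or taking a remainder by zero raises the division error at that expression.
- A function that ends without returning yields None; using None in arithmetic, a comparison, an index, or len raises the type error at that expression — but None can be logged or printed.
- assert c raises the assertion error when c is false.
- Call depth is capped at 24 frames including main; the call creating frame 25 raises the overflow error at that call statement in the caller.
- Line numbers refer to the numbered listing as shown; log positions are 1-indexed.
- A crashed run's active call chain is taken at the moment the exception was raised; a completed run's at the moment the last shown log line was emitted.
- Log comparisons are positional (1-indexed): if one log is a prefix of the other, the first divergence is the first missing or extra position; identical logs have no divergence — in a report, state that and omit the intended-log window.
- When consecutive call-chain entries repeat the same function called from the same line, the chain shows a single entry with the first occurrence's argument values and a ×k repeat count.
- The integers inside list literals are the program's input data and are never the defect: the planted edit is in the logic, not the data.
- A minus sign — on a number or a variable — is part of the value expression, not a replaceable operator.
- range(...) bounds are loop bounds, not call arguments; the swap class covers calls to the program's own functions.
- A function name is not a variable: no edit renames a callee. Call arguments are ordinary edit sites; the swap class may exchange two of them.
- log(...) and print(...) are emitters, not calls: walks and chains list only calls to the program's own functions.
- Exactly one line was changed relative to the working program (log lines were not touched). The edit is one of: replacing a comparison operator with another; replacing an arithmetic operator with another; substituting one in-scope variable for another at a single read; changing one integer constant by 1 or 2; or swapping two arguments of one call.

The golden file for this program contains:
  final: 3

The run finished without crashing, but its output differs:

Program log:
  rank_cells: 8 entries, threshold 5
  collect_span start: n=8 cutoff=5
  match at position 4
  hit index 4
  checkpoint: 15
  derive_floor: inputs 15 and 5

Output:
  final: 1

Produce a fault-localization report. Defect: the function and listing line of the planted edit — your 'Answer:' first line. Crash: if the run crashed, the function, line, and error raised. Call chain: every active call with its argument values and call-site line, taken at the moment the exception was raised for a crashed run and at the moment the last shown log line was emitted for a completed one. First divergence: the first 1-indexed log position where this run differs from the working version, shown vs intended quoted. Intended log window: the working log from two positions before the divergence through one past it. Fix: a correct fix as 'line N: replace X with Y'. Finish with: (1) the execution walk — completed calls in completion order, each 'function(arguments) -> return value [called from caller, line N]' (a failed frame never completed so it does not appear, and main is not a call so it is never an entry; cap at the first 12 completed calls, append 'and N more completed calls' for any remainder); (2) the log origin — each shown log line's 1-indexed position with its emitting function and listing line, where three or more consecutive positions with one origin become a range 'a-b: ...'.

Answer: the defect is in derive_floor at line 18.
Key observation: No log line changed; the fault shows up purely in the output.
Call chain: main -> derive_floor(15, 5) (called at line 26).
First divergence: none; the two logs match at every position.
Execution walk:
  collect_span([9, 8, 6, 2, 5, 9, 5, 4], 5) -> 4  [called from rank_cells, line 10]
  rank_cells([9, 8, 6, 2, 5, 9, 5, 4], 5) -> 15  [called from main, line 24]
  derive_floor(15, 5) -> 1  [called from main, line 26]
Log origin:
  1: emitted by rank_cells (line 9)
  2: emitted by collect_span (line 2)
  3: emitted by collect_span (line 5)
  4: emitted by rank_cells (line 11)
  5: emitted by main (line 25)
  6: emitted by derive_floor (line 16)
A correct fix: line 18: replace `span // span` with `mark // span`.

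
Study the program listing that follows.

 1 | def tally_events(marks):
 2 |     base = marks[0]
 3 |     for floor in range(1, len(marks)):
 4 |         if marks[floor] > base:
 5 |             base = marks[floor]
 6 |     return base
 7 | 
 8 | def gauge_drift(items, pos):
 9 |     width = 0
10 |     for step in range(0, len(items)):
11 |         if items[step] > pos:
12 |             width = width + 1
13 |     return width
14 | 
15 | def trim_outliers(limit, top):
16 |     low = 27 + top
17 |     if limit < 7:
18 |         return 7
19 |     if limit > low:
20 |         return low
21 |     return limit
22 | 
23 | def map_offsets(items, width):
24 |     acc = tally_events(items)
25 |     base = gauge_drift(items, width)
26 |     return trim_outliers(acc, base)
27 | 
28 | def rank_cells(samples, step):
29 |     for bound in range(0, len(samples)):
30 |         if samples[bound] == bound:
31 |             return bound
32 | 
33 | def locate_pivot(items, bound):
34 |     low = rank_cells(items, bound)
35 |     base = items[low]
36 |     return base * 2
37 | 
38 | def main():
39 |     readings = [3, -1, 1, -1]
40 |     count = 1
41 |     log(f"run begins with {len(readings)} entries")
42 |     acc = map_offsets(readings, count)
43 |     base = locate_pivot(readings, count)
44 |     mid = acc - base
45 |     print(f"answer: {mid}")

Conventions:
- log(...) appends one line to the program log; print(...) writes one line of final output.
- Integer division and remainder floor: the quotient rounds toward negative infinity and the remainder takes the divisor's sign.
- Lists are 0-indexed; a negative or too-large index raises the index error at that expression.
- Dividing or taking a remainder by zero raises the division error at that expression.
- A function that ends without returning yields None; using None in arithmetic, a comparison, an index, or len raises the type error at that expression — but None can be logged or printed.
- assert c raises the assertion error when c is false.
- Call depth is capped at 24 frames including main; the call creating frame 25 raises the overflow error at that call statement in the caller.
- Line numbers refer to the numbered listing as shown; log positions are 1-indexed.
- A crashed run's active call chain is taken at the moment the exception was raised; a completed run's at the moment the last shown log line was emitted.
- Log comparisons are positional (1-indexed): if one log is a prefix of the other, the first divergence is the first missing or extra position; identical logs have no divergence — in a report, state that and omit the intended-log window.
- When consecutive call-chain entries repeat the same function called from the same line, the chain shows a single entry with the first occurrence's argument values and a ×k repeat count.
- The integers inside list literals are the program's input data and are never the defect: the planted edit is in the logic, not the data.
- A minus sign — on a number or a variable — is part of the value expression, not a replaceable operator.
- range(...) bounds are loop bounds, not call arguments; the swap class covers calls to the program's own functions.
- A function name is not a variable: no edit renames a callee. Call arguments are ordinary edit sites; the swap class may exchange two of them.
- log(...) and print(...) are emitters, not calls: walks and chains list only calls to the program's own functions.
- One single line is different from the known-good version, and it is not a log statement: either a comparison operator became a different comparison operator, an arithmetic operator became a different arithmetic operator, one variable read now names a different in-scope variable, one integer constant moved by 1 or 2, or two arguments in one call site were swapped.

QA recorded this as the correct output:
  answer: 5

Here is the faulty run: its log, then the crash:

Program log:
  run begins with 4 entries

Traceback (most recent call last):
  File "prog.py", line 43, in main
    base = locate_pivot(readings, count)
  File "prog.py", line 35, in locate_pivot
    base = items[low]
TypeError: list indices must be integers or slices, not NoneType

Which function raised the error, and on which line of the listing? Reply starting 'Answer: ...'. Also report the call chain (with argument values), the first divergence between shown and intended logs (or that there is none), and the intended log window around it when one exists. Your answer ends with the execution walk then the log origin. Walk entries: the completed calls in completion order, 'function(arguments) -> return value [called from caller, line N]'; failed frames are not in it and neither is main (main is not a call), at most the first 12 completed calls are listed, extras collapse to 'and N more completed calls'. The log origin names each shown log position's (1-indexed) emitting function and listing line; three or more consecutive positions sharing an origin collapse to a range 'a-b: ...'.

Answer: the error was raised in locate_pivot, line 35.
Core observation: The logs agree in full; the defect surfaces as the crash itself.
Call chain: main -> locate_pivot([3, -1, 1, -1], 1) (called at line 43).
First divergence: none (the log streams are identical).
Execution walk:
  tally_events([3, -1, 1, -1]) -> 3  [called from map_offsets, line 24]
  gauge_drift([3, -1, 1, -1], 1) -> 1  [called from map_offsets, line 25]
  trim_outliers(3, 1) -> 7  [called from map_offsets, line 26]
  map_offsets([3, -1, 1, -1], 1) -> 7  [called from main, line 42]
  rank_cells([3, -1, 1, -1], 1) -> None  [called from locate_pivot, line 34]
Log origins:
  1 — main, line 41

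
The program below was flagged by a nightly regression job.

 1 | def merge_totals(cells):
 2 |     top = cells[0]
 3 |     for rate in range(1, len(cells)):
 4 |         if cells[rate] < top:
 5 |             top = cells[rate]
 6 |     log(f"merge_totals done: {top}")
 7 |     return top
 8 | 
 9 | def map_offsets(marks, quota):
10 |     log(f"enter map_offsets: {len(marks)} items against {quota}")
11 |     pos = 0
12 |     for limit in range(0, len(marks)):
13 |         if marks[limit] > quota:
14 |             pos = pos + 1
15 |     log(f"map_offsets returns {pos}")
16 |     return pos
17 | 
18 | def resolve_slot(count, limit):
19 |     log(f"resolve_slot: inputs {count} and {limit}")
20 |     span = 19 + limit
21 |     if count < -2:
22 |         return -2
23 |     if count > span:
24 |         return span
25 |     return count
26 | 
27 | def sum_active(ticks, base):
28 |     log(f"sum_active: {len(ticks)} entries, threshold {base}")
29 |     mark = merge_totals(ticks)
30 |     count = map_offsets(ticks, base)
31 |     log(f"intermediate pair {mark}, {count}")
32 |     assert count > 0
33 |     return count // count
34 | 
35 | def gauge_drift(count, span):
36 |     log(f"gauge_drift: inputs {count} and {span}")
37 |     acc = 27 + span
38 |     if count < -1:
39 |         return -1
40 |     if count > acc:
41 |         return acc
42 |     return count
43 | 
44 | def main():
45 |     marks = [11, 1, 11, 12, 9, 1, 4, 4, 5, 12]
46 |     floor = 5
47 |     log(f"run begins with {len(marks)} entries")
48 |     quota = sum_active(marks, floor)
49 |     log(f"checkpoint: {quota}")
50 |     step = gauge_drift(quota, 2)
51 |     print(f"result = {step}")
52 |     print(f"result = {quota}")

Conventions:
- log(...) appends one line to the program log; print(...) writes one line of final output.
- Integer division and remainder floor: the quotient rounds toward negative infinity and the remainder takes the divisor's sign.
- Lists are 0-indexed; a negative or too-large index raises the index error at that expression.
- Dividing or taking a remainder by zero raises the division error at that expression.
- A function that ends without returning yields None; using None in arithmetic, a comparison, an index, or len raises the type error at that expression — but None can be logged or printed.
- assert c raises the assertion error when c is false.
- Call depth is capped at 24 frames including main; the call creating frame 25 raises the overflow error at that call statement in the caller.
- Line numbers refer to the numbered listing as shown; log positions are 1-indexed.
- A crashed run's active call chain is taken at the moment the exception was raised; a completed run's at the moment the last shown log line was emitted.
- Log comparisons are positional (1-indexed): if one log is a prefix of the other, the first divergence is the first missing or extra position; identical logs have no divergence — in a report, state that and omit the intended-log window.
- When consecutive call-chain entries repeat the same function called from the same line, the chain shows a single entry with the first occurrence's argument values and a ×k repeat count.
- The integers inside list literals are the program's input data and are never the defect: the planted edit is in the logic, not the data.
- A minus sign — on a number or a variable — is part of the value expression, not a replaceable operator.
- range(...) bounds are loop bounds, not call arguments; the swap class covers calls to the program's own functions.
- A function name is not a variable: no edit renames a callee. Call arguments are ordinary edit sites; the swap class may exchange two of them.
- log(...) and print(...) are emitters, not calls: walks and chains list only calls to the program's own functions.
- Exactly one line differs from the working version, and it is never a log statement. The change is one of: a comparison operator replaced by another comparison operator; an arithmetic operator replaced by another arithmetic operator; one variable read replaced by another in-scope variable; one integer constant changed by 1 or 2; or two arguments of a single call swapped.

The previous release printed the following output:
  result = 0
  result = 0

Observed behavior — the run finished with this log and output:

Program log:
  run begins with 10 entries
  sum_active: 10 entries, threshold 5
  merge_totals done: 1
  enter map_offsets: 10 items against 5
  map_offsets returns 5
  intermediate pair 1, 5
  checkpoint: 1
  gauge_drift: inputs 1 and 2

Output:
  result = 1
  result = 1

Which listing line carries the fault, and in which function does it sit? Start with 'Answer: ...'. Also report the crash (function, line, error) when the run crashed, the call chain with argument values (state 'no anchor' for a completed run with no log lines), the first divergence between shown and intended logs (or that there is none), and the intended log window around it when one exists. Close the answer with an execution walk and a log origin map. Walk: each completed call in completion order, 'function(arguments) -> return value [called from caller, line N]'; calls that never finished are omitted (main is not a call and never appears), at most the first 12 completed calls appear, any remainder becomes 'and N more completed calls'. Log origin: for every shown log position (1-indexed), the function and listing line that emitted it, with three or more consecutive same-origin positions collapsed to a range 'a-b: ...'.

Answer: the defect is in sum_active at line 33.
Key fact: The earliest visible damage is log position 7 — 'checkpoint: 1' rather than the intended 'checkpoint: 0'.
Call chain: main -> gauge_drift(1, 2) (called at line 50).
First divergence: position 7 — shown 'checkpoint: 1', intended 'checkpoint: 0'.
Intended log window:
  5: map_offsets returns 5
  6: intermediate pair 1, 5
  7: checkpoint: 0
  8: gauge_drift: inputs 0 and 2
Execution walk:
  merge_totals([11, 1, 11, 12, 9, 1, 4, 4, 5, 12]) -> 1  [called from sum_active, line 29]
  map_offsets([11, 1, 11, 12, 9, 1, 4, 4, 5, 12], 5) -> 5  [called from sum_active, line 30]
  sum_active([11, 1, 11, 12, 9, 1, 4, 4, 5, 12], 5) -> 1  [called from main, line 48]
  gauge_drift(1, 2) -> 1  [called from main, line 50]
Log origins:
  1: from main, line 47
  2: from sum_active, line 28
  3: from merge_totals, line 6
  4: from map_offsets, line 10
  5: from map_offsets, line 15
  6: from sum_active, line 31
  7: from main, line 49
  8: from gauge_drift, line 36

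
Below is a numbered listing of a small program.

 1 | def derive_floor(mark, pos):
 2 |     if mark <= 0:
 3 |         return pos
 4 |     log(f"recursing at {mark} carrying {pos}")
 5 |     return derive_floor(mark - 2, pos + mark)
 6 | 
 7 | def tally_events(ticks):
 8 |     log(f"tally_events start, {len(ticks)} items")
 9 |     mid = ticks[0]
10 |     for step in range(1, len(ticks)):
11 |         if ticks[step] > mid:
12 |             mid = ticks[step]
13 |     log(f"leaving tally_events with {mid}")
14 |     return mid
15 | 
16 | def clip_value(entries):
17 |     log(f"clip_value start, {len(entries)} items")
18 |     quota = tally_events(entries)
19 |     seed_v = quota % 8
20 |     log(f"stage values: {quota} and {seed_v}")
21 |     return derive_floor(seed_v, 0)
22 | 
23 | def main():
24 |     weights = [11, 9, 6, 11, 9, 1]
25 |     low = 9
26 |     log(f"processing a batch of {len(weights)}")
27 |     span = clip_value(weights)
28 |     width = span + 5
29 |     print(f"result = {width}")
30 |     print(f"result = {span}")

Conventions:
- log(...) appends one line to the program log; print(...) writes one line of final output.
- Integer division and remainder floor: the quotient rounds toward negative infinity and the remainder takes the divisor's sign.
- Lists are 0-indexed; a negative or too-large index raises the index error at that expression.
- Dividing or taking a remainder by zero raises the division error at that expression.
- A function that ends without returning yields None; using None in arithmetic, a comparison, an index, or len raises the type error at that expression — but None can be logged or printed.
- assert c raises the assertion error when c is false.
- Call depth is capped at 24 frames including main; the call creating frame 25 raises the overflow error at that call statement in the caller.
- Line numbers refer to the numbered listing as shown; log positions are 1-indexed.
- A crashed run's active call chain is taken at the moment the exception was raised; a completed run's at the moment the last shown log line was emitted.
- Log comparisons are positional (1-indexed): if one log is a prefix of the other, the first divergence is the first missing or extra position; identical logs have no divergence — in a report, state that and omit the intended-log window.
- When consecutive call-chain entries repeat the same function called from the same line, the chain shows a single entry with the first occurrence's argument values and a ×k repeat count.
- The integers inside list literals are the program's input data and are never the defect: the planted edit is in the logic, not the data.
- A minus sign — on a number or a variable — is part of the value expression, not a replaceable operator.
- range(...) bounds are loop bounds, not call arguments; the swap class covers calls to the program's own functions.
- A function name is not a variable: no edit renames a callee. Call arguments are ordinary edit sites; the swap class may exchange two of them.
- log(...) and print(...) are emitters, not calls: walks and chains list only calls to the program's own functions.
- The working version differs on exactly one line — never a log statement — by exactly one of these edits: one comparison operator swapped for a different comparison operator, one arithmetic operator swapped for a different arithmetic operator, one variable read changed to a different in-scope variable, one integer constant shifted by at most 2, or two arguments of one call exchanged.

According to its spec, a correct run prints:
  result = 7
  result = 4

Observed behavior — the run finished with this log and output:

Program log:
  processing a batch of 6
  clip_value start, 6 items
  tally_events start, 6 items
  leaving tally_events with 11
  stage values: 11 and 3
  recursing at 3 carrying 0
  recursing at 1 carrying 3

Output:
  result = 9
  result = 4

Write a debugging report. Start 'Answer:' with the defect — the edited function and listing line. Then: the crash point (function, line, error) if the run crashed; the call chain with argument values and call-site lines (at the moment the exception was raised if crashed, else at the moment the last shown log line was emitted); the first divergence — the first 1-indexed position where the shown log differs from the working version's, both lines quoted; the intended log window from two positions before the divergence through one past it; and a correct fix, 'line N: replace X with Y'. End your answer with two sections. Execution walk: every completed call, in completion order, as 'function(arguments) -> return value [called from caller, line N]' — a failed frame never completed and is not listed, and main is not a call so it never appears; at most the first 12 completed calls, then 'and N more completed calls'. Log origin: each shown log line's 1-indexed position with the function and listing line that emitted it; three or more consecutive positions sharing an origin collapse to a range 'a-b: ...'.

Answer: the defect is in main at line 28.
Core observation: Every logged value matches the working version; the printed result is what differs.
Call chain: main -> clip_value([11, 9, 6, 11, 9, 1]) (called at line 27) -> derive_floor(3, 0) (called at line 21) -> derive_floor(1, 3) (called at line 5).
First divergence: none; the two logs match at every position.
Execution walk:
  tally_events([11, 9, 6, 11, 9, 1]) -> 11  [called from clip_value, line 18]
  derive_floor(-1, 4) -> 4  [called from derive_floor, line 5]
  derive_floor(1, 3) -> 4  [called from derive_floor, line 5]
  derive_floor(3, 0) -> 4  [called from clip_value, line 21]
  clip_value([11, 9, 6, 11, 9, 1]) -> 4  [called from main, line 27]
Origin of each log line:
  1 — main, line 26
  2 — clip_value, line 17
  3 — tally_events, line 8
  4 — tally_events, line 13
  5 — clip_value, line 20
  6 — derive_floor, line 4
  7 — derive_floor, line 4
A correct fix: line 28: replace `5` with `3`.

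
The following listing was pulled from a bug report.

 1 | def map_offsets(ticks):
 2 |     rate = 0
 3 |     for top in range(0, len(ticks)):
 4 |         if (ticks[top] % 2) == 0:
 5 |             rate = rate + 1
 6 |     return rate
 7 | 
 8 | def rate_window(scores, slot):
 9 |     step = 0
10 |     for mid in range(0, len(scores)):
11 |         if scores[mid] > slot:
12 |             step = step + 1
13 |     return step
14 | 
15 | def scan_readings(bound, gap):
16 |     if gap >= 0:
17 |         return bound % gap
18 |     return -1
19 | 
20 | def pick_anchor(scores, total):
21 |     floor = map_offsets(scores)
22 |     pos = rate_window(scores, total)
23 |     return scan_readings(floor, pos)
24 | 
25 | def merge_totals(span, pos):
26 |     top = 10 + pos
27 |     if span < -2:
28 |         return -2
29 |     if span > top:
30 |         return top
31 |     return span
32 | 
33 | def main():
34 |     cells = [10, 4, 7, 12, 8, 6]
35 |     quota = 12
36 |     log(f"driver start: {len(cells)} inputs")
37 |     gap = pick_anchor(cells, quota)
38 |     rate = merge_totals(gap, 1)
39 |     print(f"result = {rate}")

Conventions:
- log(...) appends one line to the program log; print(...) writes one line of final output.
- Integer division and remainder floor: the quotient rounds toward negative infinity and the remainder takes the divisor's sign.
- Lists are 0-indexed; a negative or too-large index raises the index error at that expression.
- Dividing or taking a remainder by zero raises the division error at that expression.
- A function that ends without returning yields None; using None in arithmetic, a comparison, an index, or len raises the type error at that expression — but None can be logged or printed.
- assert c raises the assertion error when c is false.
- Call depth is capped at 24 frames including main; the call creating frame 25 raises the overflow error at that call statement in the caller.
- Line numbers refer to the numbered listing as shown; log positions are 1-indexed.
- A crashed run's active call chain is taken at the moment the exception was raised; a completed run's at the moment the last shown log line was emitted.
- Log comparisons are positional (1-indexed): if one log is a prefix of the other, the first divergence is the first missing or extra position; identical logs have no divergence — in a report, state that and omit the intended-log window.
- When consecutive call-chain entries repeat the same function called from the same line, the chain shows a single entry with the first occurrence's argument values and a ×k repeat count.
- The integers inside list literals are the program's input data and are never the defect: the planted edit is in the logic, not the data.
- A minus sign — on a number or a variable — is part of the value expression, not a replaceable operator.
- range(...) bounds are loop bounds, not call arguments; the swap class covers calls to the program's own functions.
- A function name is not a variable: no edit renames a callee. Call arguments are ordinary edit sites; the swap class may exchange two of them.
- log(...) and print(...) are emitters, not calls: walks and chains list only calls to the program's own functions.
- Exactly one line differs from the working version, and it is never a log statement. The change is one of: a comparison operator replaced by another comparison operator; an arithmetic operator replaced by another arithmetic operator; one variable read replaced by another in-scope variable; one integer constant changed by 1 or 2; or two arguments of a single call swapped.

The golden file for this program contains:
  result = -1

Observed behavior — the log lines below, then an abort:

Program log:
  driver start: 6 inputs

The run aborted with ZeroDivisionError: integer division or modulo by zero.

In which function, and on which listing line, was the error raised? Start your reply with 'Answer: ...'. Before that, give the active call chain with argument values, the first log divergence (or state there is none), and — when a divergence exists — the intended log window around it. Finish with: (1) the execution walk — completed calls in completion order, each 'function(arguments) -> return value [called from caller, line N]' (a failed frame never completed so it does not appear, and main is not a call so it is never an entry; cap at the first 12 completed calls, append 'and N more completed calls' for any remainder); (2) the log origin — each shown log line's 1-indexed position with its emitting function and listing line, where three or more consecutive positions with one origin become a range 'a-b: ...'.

Answer: the error was raised in scan_readings, line 17.
Key observation: No log line differs; the crash is the first visible symptom.
Call chain: main -> pick_anchor([10, 4, 7, 12, 8, 6], 12) (called at line 37) -> scan_readings(5, 0) (called at line 23).
First divergence: none (the log streams are identical).
Execution walk:
  map_offsets([10, 4, 7, 12, 8, 6]) -> 5  [called from pick_anchor, line 21]
  rate_window([10, 4, 7, 12, 8, 6], 12) -> 0  [called from pick_anchor, line 22]
Log origin:
  1: from main, line 36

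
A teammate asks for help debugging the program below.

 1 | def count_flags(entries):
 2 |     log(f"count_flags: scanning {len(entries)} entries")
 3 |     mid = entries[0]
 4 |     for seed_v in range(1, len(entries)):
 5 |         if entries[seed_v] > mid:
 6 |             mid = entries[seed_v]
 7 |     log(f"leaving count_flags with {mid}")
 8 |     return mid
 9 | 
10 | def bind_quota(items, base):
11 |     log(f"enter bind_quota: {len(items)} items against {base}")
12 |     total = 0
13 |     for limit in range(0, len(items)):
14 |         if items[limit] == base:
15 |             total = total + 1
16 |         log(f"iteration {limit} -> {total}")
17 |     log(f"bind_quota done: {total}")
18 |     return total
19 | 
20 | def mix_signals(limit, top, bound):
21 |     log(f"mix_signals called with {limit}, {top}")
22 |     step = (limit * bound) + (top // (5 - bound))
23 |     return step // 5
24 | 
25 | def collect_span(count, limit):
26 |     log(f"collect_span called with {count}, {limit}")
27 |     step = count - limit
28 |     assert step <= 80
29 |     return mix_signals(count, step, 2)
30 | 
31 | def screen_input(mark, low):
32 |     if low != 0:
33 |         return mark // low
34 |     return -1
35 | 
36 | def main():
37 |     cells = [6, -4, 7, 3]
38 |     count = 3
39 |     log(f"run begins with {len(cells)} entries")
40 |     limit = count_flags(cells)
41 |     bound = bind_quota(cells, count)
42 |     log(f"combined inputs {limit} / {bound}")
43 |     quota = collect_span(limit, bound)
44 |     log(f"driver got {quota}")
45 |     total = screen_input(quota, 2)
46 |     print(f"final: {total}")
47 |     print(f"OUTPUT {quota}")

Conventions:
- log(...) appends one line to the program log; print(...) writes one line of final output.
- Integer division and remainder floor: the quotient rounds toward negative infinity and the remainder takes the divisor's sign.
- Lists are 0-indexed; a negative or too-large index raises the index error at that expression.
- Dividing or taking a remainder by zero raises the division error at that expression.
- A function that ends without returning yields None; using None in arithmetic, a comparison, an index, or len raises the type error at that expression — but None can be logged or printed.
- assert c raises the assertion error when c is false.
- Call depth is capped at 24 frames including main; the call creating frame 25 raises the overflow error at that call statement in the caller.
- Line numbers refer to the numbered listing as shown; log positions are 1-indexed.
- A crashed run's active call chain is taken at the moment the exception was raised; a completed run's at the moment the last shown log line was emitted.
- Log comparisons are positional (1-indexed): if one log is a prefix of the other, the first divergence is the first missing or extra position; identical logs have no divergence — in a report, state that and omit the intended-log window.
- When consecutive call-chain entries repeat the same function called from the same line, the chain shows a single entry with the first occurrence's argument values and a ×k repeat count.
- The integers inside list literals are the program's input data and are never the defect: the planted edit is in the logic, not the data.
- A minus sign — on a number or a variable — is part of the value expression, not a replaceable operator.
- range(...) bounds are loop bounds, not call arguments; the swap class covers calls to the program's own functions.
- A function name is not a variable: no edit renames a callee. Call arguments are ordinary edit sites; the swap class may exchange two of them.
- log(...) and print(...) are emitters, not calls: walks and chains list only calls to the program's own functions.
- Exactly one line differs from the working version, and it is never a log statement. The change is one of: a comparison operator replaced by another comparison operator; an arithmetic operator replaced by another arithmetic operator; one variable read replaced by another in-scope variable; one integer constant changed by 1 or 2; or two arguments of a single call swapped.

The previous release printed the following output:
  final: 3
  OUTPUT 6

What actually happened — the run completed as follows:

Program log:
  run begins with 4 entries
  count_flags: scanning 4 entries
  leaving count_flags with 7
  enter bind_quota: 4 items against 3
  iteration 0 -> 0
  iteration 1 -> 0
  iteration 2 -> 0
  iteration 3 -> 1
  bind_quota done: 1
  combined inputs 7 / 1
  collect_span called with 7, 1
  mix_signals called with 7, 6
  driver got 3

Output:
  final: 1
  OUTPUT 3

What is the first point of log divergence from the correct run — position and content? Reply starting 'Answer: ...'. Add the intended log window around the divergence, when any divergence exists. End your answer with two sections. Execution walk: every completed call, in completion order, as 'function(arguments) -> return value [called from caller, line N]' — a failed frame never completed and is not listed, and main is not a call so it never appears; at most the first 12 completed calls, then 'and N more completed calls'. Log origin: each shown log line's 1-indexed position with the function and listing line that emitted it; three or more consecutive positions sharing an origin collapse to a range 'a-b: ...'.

Answer: position 13 — shown 'driver got 3', intended 'driver got 6'.
Intended log window:
  11: collect_span called with 7, 1
  12: mix_signals called with 7, 6
  13: driver got 6
Execution walk:
  count_flags([6, -4, 7, 3]) -> 7  [called from main, line 40]
  bind_quota([6, -4, 7, 3], 3) -> 1  [called from main, line 41]
  mix_signals(7, 6, 2) -> 3  [called from collect_span, line 29]
  collect_span(7, 1) -> 3  [called from main, line 43]
  screen_input(3, 2) -> 1  [called from main, line 45]
Origin of each log line:
  1: logged in main at line 39
  2: logged in count_flags at line 2
  3: logged in count_flags at line 7
  4: logged in bind_quota at line 11
  5-8: logged in bind_quota at line 16
  9: logged in bind_quota at line 17
  10: logged in main at line 42
  11: logged in collect_span at line 26
  12: logged in mix_signals at line 21
  13: logged in main at line 44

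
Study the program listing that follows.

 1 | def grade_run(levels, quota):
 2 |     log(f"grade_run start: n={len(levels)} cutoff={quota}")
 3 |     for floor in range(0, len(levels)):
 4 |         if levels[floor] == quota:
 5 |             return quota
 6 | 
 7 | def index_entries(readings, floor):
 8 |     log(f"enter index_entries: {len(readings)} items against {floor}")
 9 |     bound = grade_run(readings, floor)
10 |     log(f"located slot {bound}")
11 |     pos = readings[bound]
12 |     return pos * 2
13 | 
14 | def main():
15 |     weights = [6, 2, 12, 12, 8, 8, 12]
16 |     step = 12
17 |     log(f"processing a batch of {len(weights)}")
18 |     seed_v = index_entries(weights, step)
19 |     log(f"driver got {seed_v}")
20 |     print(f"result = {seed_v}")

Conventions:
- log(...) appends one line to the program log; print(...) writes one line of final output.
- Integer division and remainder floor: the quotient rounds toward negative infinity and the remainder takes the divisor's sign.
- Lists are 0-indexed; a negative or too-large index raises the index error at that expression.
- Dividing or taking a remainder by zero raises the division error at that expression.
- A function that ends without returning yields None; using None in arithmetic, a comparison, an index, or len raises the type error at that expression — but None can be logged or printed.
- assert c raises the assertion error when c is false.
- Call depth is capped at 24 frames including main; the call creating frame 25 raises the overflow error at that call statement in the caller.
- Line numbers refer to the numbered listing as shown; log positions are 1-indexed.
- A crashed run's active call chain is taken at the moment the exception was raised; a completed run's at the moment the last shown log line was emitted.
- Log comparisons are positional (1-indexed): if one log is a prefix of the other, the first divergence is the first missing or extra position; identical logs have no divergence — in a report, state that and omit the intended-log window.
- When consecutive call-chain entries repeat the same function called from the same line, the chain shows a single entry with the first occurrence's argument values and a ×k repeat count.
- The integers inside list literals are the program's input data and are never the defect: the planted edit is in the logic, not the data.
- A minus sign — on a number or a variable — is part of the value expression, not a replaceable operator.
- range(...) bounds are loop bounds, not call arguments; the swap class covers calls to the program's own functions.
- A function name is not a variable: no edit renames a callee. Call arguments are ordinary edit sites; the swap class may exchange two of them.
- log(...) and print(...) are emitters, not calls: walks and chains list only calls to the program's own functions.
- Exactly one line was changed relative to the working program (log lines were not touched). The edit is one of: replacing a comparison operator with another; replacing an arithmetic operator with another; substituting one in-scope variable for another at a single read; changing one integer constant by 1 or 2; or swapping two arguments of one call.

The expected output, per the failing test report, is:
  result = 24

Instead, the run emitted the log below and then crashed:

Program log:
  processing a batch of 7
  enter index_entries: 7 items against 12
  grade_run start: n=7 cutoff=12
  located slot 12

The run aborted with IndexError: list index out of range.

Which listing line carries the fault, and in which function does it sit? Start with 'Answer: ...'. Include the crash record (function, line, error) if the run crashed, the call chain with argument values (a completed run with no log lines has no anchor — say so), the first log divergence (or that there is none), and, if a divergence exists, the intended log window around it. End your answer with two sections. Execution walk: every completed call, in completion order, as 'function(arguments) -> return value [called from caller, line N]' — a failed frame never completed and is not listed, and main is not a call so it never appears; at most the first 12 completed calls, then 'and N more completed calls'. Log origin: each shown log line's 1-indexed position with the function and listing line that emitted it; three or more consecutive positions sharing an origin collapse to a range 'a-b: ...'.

Answer: the defect is in grade_run at line 5.
Key observation: The earliest visible damage is log position 4 — 'located slot 12' rather than the intended 'located slot 2'.
Crash: index_entries, line 11, IndexError.
Call chain: main -> index_entries([6, 2, 12, 12, 8, 8, 12], 12) (called at line 18).
First divergence: position 4; shown 'located slot 12' vs intended 'located slot 2'.
Intended log window:
  2: enter index_entries: 7 items against 12
  3: grade_run start: n=7 cutoff=12
  4: located slot 2
  5: driver got 24
Execution walk:
  grade_run([6, 2, 12, 12, 8, 8, 12], 12) -> 12  [called from index_entries, line 9]
Origin of each log line:
  1: logged in main at line 17
  2: logged in index_entries at line 8
  3: logged in grade_run at line 2
  4: logged in index_entries at line 10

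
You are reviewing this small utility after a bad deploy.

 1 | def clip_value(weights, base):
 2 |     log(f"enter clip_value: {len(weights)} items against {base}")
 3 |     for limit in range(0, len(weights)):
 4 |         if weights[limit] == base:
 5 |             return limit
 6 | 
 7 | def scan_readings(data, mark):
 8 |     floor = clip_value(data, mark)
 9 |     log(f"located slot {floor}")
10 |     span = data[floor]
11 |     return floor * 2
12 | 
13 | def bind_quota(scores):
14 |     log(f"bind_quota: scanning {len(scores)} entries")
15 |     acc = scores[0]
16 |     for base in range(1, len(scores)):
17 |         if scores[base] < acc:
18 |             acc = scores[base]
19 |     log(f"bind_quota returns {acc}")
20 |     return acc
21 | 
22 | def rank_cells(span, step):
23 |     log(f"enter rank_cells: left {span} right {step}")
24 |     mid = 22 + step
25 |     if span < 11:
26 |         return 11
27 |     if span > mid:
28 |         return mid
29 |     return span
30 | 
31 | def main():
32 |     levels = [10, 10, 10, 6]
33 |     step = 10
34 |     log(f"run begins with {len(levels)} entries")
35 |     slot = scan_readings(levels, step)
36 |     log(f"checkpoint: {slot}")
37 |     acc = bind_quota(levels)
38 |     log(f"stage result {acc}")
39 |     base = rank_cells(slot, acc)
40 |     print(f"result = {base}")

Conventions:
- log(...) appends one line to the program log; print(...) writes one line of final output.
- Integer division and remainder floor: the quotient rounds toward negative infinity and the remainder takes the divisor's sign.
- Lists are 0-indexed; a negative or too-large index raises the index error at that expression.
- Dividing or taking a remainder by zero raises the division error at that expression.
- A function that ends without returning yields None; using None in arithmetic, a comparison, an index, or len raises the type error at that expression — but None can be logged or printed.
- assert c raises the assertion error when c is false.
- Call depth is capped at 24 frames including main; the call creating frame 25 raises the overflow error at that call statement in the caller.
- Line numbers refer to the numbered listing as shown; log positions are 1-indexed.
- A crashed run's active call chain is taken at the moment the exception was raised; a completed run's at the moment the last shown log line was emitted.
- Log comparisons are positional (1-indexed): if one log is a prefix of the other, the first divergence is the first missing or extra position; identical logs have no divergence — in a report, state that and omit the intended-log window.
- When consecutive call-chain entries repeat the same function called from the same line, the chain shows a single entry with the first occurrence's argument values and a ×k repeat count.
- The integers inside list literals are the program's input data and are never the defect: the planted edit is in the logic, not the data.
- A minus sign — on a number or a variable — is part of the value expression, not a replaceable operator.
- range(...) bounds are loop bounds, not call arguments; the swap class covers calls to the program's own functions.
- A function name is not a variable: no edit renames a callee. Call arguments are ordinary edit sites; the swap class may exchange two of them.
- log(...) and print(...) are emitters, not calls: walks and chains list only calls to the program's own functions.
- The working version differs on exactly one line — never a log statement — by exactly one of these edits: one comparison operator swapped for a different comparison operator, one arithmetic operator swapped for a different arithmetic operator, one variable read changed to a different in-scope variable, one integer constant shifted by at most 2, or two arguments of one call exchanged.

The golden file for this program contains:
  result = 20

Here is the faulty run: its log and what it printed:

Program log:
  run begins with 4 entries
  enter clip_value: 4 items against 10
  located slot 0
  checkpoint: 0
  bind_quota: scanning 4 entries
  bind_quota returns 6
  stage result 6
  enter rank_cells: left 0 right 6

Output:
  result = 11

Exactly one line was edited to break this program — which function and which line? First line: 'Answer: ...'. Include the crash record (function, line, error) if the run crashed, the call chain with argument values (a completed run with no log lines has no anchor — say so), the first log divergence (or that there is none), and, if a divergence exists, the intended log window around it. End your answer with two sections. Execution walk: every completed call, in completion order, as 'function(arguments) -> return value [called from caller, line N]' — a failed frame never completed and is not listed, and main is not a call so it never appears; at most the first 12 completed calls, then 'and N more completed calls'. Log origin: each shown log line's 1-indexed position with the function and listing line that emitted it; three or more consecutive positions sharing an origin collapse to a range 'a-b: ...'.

Answer: the defect is in scan_readings at line 11.
Key fact: Log line 4 is where behavior first shows: 'checkpoint: 0' appears instead of 'checkpoint: 20'.
Call chain: main -> rank_cells(0, 6) (called at line 39).
First divergence: position 4; shown 'checkpoint: 0' vs intended 'checkpoint: 20'.
Intended log window:
  2: enter clip_value: 4 items against 10
  3: located slot 0
  4: checkpoint: 20
  5: bind_quota: scanning 4 entries
Execution walk:
  clip_value([10, 10, 10, 6], 10) -> 0  [called from scan_readings, line 8]
  scan_readings([10, 10, 10, 6], 10) -> 0  [called from main, line 35]
  bind_quota([10, 10, 10, 6]) -> 6  [called from main, line 37]
  rank_cells(0, 6) -> 11  [called from main, line 39]
Log origins:
  1: from main, line 34
  2: from clip_value, line 2
  3: from scan_readings, line 9
  4: from main, line 36
  5: from bind_quota, line 14
  6: from bind_quota, line 19
  7: from main, line 38
  8: from rank_cells, line 23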